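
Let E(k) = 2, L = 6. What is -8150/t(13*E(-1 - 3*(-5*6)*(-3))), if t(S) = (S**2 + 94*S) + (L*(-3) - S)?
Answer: -4075/1538 ≈ -2.6495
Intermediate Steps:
t(S) = -18 + S**2 + 93*S (t(S) = (S**2 + 94*S) + (6*(-3) - S) = (S**2 + 94*S) + (-18 - S) = -18 + S**2 + 93*S)
-8150/t(13*E(-1 - 3*(-5*6)*(-3))) = -8150/(-18 + (13*2)**2 + 93*(13*2)) = -8150/(-18 + 26**2 + 93*26) = -8150/(-18 + 676 + 2418) = -8150/3076 = -8150*1/3076 = -4075/1538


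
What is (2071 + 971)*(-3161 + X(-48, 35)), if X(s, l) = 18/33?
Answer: -105755130/11 ≈ -9.6141e+6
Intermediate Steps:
X(s, l) = 6/11 (X(s, l) = 18*(1/33) = 6/11)
(2071 + 971)*(-3161 + X(-48, 35)) = (2071 + 971)*(-3161 + 6/11) = 3042*(-34765/11) = -105755130/11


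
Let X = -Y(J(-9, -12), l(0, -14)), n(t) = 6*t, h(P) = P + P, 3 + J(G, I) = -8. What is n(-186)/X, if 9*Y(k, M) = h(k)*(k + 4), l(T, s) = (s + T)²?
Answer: 5022/77 ≈ 65.221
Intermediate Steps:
J(G, I) = -11 (J(G, I) = -3 - 8 = -11)
h(P) = 2*P
l(T, s) = (T + s)²
Y(k, M) = 2*k*(4 + k)/9 (Y(k, M) = ((2*k)*(k + 4))/9 = ((2*k)*(4 + k))/9 = (2*k*(4 + k))/9 = 2*k*(4 + k)/9)
X = -154/9 (X = -2*(-11)*(4 - 11)/9 = -2*(-11)*(-7)/9 = -1*154/9 = -154/9 ≈ -17.111)
n(-186)/X = (6*(-186))/(-154/9) = -1116*(-9/154) = 5022/77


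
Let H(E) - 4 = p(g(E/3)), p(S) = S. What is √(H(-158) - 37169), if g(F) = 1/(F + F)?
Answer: I*√927787297/158 ≈ 192.78*I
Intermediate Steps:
g(F) = 1/(2*F)
H(E) = 4 + 3/(2*E) (H(E) = 4 + 1/(2*((E/3))) = 4 + (3/E)/2 = 4 + 3/(2*E))
√(H(-158) - 37169) = √((4 + (3/2)/(-158)) - 37169) = √((4 + (3/2)*(-1/158)) - 37169) = √((4 - 3/316) - 37169) = √(1261/316 - 37169) = √(-11744143/316) = I*√927787297/158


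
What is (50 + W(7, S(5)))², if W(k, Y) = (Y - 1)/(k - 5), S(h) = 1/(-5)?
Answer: 61009/25 ≈ 2440.4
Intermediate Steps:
S(h) = -⅕
W(k, Y) = (-1 + Y)/(-5 + k)
(50 + W(7, S(5)))² = (50 + (-1 - ⅕)/(-5 + 7))² = (50 - 6/5/2)² = (50 + (½)*(-6/5))² = (50 - ⅗)² = (247/5)² = 61009/25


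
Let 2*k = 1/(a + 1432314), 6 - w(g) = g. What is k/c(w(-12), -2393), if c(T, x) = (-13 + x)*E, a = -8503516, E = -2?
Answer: -1/68053248048 ≈ -1.4694e-11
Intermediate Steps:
w(g) = 6 - g
c(T, x) = 26 - 2*x (c(T, x) = (-13 + x)*(-2) = 26 - 2*x)
k = -1/14142404 (k = 1/(2*(-8503516 + 1432314)) = (½)/(-7071202) = (½)*(-1/7071202) = -1/14142404 ≈ -7.0709e-8)
k/c(w(-12), -2393) = -1/(14142404*(26 - 2*(-2393))) = -1/(14142404*(26 + 4786)) = -1/14142404/4812 = -1/14142404*1/4812 = -1/68053248048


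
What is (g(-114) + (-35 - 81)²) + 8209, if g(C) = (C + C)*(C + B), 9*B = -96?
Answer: 50089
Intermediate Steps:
B = -32/3 (B = (⅑)*(-96) = -32/3 ≈ -10.667)
g(C) = 2*C*(-32/3 + C) (g(C) = (C + C)*(C - 32/3) = (2*C)*(-32/3 + C) = 2*C*(-32/3 + C))
(g(-114) + (-35 - 81)²) + 8209 = ((⅔)*(-114)*(-32 + 3*(-114)) + (-35 - 81)²) + 8209 = ((⅔)*(-114)*(-32 - 342) + (-116)²) + 8209 = ((⅔)*(-114)*(-374) + 13456) + 8209 = (28424 + 13456) + 8209 = 41880 + 8209 = 50089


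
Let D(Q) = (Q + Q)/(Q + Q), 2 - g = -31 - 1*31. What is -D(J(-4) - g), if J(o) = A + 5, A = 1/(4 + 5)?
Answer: -1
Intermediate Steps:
A = 1/9 ≈ 0.11111
g = 64 (g = 2 - (-31 - 1*31) = 2 - (-31 - 31) = 2 - 1*(-62) = 2 + 62 = 64)
J(o) = 46/9 (J(o) = 1/9 + 5 = 46/9)
D(Q) = 1 (D(Q) = (2*Q)/((2*Q)) = (2*Q)*(1/(2*Q)) = 1)
-D(J(-4) - g) = -1*1 = -1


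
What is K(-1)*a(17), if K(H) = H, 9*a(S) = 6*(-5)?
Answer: 10/3 ≈ 3.3333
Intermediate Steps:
a(S) = -10/3 (a(S) = (6*(-5))/9 = (⅑)*(-30) = -10/3)
K(-1)*a(17) = -1*(-10/3) = 10/3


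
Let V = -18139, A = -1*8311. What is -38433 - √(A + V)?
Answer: -38433 - 115*I*√2 ≈ -38433.0 - 162.63*I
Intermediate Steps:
A = -8311
-38433 - √(A + V) = -38433 - √(-8311 - 18139) = -38433 - √(-26450) = -38433 - 115*I*√2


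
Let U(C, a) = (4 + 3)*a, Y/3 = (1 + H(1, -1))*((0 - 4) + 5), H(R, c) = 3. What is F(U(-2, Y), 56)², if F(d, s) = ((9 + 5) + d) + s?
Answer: 23716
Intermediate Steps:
Y = 12 (Y = 3*((1 + 3)*((0 - 4) + 5)) = 3*(4*(-4 + 5)) = 3*(4*1) = 3*4 = 12)
U(C, a) = 7*a
F(d, s) = 14 + d + s (F(d, s) = (14 + d) + s = 14 + d + s)
F(U(-2, Y), 56)² = (14 + 7*12 + 56)² = (14 + 84 + 56)² = 154² = 23716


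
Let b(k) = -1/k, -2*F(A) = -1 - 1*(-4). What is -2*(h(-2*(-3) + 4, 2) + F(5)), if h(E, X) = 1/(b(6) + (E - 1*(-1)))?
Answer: 183/65 ≈ 2.8154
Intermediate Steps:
F(A) = -3/2 (F(A) = -(-1 - 1*(-4))/2 = -(-1 + 4)/2 = -½*3 = -3/2)
h(E, X) = 1/(⅚ + E) (h(E, X) = 1/(-1/6 + (E - 1*(-1))) = 1/(-1*⅙ + (E + 1)) = 1/(-⅙ + (1 + E)) = 1/(⅚ + E))
-2*(h(-2*(-3) + 4, 2) + F(5)) = -2*(6/(5 + 6*(-2*(-3) + 4)) - 3/2) = -2*(6/(5 + 6*(6 + 4)) - 3/2) = -2*(6/(5 + 6*10) - 3/2) = -2*(6/(5 + 60) - 3/2) = -2*(6/65 - 3/2) = -2*(-183/130) = 183/65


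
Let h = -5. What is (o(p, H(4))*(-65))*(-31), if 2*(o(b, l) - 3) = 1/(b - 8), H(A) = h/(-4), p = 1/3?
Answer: 272025/46 ≈ 5913.6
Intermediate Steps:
p = 1/3 ≈ 0.33333
H(A) = 5/4 (H(A) = -5/(-4) = -5*(-1/4) = 5/4)
o(b, l) = 3 + 1/(2*(-8 + b)) (o(b, l) = 3 + 1/(2*(b - 8)) = 3 + 1/(2*(-8 + b)))
(o(p, H(4))*(-65))*(-31) = (((-47 + 6*(1/3))/(2*(-8 + 1/3)))*(-65))*(-31) = (((-47 + 2)/(2*(-23/3)))*(-65))*(-31) = (((1/2)*(-3/23)*(-45))*(-65))*(-31) = ((135/46)*(-65))*(-31) = -8775/46*(-31) = 272025/46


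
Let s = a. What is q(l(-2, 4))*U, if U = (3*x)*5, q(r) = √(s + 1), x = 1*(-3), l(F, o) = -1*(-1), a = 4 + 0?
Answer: -45*√5 ≈ -100.62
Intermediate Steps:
a = 4
s = 4
l(F, o) = 1
x = -3
q(r) = √5 (q(r) = √(4 + 1) = √5)
U = -45 (U = (3*(-3))*5 = -9*5 = -45)
q(l(-2, 4))*U = √5*(-45) = -45*√5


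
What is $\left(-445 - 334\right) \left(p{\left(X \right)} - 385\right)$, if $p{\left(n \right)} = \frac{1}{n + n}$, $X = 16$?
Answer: $\frac{9596501}{32} \approx 2.9989 \cdot 10^{5}$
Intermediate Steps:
$p{\left(n \right)} = \frac{1}{2 n}$
$\left(-445 - 334\right) \left(p{\left(X \right)} - 385\right) = \left(-445 - 334\right) \left(\frac{1}{2 \cdot 16} - 385\right) = - 779 \left(\frac{1}{2} \cdot \frac{1}{16} - 385\right) = - 779 \left(\frac{1}{32} - 385\right) = \left(-779\right) \left(- \frac{12319}{32}\right) = \frac{9596501}{32}$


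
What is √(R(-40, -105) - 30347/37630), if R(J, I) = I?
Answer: I*√149823732110/37630 ≈ 10.286*I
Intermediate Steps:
√(R(-40, -105) - 30347/37630) = √(-105 - 30347/37630) = √(-3981497/37630) = I*√149823732110/37630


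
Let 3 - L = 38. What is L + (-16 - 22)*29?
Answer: -1137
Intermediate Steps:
L = -35 (L = 3 - 1*38 = 3 - 38 = -35)
L + (-16 - 22)*29 = -35 + (-16 - 22)*29 = -35 - 38*29 = -35 - 1102 = -1137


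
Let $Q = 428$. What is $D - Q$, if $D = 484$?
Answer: $56$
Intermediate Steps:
$D - Q = 484 - 428 = 56$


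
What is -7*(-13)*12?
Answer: 1092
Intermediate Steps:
-7*(-13)*12 = 91*12 = 1092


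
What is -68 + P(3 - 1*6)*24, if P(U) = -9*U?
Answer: 580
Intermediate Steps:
-68 + P(3 - 1*6)*24 = -68 - 9*(3 - 1*6)*24 = -68 - 9*(3 - 6)*24 = -68 - 9*(-3)*24 = -68 + 27*24 = -68 + 648 = 580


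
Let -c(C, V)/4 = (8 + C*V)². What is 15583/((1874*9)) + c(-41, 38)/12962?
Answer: -80940136577/109308546 ≈ -740.47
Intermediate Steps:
c(C, V) = -4*(8 + C*V)²
15583/((1874*9)) + c(-41, 38)/12962 = 15583/((1874*9)) - 4*(8 - 41*38)²/12962 = 15583/16866 - 4*(8 - 1558)²*(1/12962) = 15583*(1/16866) - 4*(-1550)²*(1/12962) = 15583/16866 - 4*2402500*(1/12962) = 15583/16866 - 9610000*1/12962 = 15583/16866 - 4805000/6481 = -80940136577/109308546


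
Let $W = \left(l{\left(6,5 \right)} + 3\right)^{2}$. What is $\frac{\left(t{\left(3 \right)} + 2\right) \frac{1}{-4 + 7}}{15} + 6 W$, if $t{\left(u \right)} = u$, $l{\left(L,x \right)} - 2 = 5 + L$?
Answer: $\frac{13825}{9} \approx 1536.1$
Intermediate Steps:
$l{\left(L,x \right)} = 7 + L$ ($l{\left(L,x \right)} = 2 + \left(5 + L\right) = 7 + L$)
$W = 256$ ($W = \left(\left(7 + 6\right) + 3\right)^{2} = \left(13 + 3\right)^{2} = 16^{2} = 256$)
$\frac{\left(t{\left(3 \right)} + 2\right) \frac{1}{-4 + 7}}{15} + 6 W = \frac{\left(3 + 2\right) \frac{1}{-4 + 7}}{15} + 6 \cdot 256 = \frac{5}{3} \cdot \frac{1}{15} + 1536 = \frac{1}{9} + 1536 = \frac{13825}{9}$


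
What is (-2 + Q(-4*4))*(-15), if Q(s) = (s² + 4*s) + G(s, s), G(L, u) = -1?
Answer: -2835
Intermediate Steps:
Q(s) = -1 + s² + 4*s (Q(s) = (s² + 4*s) - 1 = -1 + s² + 4*s)
(-2 + Q(-4*4))*(-15) = (-2 + (-1 + (-4*4)² + 4*(-4*4)))*(-15) = (-2 + (-1 + (-16)² + 4*(-16)))*(-15) = (-2 + (-1 + 256 - 64))*(-15) = (-2 + 191)*(-15) = 189*(-15) = -2835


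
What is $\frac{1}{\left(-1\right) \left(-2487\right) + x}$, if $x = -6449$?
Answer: $- \frac{1}{3962} \approx -0.0002524$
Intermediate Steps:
$\frac{1}{\left(-1\right) \left(-2487\right) + x} = \frac{1}{\left(-1\right) \left(-2487\right) - 6449} = \frac{1}{2487 - 6449} = \frac{1}{-3962} = - \frac{1}{3962}$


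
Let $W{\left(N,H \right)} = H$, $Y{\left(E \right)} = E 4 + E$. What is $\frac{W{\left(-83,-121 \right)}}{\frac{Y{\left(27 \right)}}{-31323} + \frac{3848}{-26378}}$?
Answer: $\frac{16662468229}{20681989} \approx 805.65$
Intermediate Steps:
$Y{\left(E \right)} = 5 E$ ($Y{\left(E \right)} = 4 E + E = 5 E$)
$\frac{W{\left(-83,-121 \right)}}{\frac{Y{\left(27 \right)}}{-31323} + \frac{3848}{-26378}} = - \frac{121}{\frac{5 \cdot 27}{-31323} + \frac{3848}{-26378}} = - \frac{121}{135 \left(- \frac{1}{31323}\right) + 3848 \left(- \frac{1}{26378}\right)} = - \frac{121}{- \frac{45}{10441} - \frac{1924}{13189}} = - \frac{121}{- \frac{20681989}{137706349}} = \left(-121\right) \left(- \frac{137706349}{20681989}\right) = \frac{16662468229}{20681989}$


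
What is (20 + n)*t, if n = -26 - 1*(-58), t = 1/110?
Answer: 26/55 ≈ 0.47273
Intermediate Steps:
t = 1/110 ≈ 0.0090909
n = 32 (n = -26 + 58 = 32)
(20 + n)*t = (20 + 32)*(1/110) = 52*(1/110) = 26/55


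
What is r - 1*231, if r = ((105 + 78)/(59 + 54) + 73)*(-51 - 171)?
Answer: -1898007/113 ≈ -16797.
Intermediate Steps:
r = -1871904/113 (r = (183/113 + 73)*(-222) = (8432/113)*(-222) = -1871904/113 ≈ -16566.)
r - 1*231 = -1871904/113 - 1*231 = -1871904/113 - 231 = -1898007/113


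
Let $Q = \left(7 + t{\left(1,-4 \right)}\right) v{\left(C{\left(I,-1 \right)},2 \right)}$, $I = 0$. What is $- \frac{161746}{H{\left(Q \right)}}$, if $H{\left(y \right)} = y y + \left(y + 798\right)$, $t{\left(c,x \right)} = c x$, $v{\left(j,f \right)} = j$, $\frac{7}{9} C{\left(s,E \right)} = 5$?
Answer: $- \frac{3962777}{29136} \approx -136.01$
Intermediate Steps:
$C{\left(s,E \right)} = \frac{45}{7}$ ($C{\left(s,E \right)} = \frac{9}{7} \cdot 5 = \frac{45}{7}$)
$Q = \frac{135}{7}$ ($Q = \left(7 + 1 \left(-4\right)\right) \frac{45}{7} = \left(7 - 4\right) \frac{45}{7} = 3 \cdot \frac{45}{7} = \frac{135}{7} \approx 19.286$)
$H{\left(y \right)} = 798 + y + y^{2}$ ($H{\left(y \right)} = y^{2} + \left(798 + y\right) = 798 + y + y^{2}$)
$- \frac{161746}{H{\left(Q \right)}} = - \frac{161746}{798 + \frac{135}{7} + \left(\frac{135}{7}\right)^{2}} = - \frac{161746}{798 + \frac{135}{7} + \frac{18225}{49}} = - \frac{161746}{\frac{58272}{49}} = \left(-161746\right) \frac{49}{58272} = - \frac{3962777}{29136}$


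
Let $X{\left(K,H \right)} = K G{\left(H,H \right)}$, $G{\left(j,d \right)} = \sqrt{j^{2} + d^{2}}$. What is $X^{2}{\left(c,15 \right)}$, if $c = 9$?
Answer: $36450$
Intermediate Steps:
$G{\left(j,d \right)} = \sqrt{d^{2} + j^{2}}$
$X{\left(K,H \right)} = K \sqrt{2} \sqrt{H^{2}}$ ($X{\left(K,H \right)} = K \sqrt{H^{2} + H^{2}} = K \sqrt{2 H^{2}} = K \sqrt{2} \sqrt{H^{2}}$)
$X^{2}{\left(c,15 \right)} = \left(9 \sqrt{2} \sqrt{15^{2}}\right)^{2} = \left(9 \sqrt{2} \sqrt{225}\right)^{2} = \left(9 \sqrt{2} \cdot 15\right)^{2} = \left(135 \sqrt{2}\right)^{2} = 36450$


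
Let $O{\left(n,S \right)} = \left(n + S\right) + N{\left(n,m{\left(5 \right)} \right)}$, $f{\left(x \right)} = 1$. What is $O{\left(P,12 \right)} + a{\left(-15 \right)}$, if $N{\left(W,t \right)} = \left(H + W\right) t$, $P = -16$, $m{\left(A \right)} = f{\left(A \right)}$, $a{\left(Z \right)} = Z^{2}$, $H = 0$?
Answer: $205$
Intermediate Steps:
$m{\left(A \right)} = 1$
$N{\left(W,t \right)} = W t$ ($N{\left(W,t \right)} = \left(0 + W\right) t = W t$)
$O{\left(n,S \right)} = S + 2 n$ ($O{\left(n,S \right)} = \left(n + S\right) + n 1 = \left(S + n\right) + n = S + 2 n$)
$O{\left(P,12 \right)} + a{\left(-15 \right)} = \left(12 + 2 \left(-16\right)\right) + \left(-15\right)^{2} = \left(12 - 32\right) + 225 = -20 + 225 = 205$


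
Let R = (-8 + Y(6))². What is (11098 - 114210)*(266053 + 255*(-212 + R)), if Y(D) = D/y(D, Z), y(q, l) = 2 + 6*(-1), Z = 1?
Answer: -24232016006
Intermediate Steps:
y(q, l) = -4 (y(q, l) = 2 - 6 = -4)
Y(D) = -D/4 (Y(D) = D/(-4) = D*(-¼) = -D/4)
R = 361/4 (R = (-8 - ¼*6)² = (-8 - 3/2)² = (-19/2)² = 361/4 ≈ 90.250)
(11098 - 114210)*(266053 + 255*(-212 + R)) = (11098 - 114210)*(266053 + 255*(-212 + 361/4)) = -103112*(266053 + 255*(-487/4)) = -103112*(266053 - 124185/4) = -103112*940027/4 = -24232016006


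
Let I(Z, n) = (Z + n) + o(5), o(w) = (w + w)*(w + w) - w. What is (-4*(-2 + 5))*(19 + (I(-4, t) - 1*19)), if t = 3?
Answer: -1128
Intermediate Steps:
o(w) = -w + 4*w² (o(w) = (2*w)*(2*w) - w = 4*w² - w = -w + 4*w²)
I(Z, n) = 95 + Z + n (I(Z, n) = (Z + n) + 5*(-1 + 4*5) = (Z + n) + 5*(-1 + 20) = (Z + n) + 5*19 = (Z + n) + 95 = 95 + Z + n)
(-4*(-2 + 5))*(19 + (I(-4, t) - 1*19)) = (-4*(-2 + 5))*(19 + ((95 - 4 + 3) - 1*19)) = (-4*3)*(19 + (94 - 19)) = -12*(19 + 75) = -12*94 = -1128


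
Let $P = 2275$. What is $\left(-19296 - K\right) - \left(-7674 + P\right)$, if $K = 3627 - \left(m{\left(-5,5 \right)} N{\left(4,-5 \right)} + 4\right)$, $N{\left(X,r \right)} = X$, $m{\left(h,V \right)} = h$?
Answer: $-17540$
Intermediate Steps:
$K = 3643$ ($K = 3627 - \left(\left(-5\right) 4 + 4\right) = 3627 - \left(-20 + 4\right) = 3627 - -16 = 3627 + 16 = 3643$)
$\left(-19296 - K\right) - \left(-7674 + P\right) = \left(-19296 - 3643\right) + \left(7674 - 2275\right) = -22939 + 5399 = -17540$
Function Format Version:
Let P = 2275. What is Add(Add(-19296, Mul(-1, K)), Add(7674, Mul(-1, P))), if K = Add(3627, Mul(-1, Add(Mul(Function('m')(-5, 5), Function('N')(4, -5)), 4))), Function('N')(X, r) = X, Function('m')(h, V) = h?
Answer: -17540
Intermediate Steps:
K = 3643 (K = Add(3627, Mul(-1, Add(Mul(-5, 4), 4))) = Add(3627, Mul(-1, Add(-20, 4))) = Add(3627, Mul(-1, -16)) = Add(3627, 16) = 3643)
Add(Add(-19296, Mul(-1, K)), Add(7674, Mul(-1, P))) = Add(Add(-19296, Mul(-1, 3643)), Add(7674, Mul(-1, 2275))) = Add(Add(-19296, -3643), Add(7674, -2275)) = Add(-22939, 5399) = -17540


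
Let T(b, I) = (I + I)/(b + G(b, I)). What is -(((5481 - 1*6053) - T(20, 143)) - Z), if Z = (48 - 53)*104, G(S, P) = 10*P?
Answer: 37843/725 ≈ 52.197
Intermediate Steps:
T(b, I) = 2*I/(b + 10*I) (T(b, I) = (I + I)/(b + 10*I) = (2*I)/(b + 10*I) = 2*I/(b + 10*I))
Z = -520 (Z = -5*104 = -520)
-(((5481 - 1*6053) - T(20, 143)) - Z) = -(((5481 - 1*6053) - 2*143/(20 + 10*143)) - 1*(-520)) = -(((5481 - 6053) - 2*143/(20 + 1430)) + 520) = -((-572 - 2*143/1450) + 520) = -((-572 - 1*143/725) + 520) = -((-572 - 143/725) + 520) = -(-414843/725 + 520) = -1*(-37843/725) = 37843/725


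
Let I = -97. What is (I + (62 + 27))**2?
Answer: 64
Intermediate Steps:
(I + (62 + 27))**2 = (-97 + (62 + 27))**2 = (-97 + 89)**2 = (-8)**2 = 64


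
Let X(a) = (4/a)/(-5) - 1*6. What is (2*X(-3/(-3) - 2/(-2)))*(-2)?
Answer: 128/5 ≈ 25.600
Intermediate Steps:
X(a) = -6 - 4/(5*a) (X(a) = (4/a)*(-⅕) - 6 = -4/(5*a) - 6 = -6 - 4/(5*a))
(2*X(-3/(-3) - 2/(-2)))*(-2) = (2*(-6 - 4/(5*(-3/(-3) - 2/(-2)))))*(-2) = (2*(-6 - 4/(5*(-3*(-⅓) - 2*(-½)))))*(-2) = (2*(-6 - 4/(5*(1 + 1))))*(-2) = (2*(-6 - ⅘/2))*(-2) = (2*(-6 - ⅘*½))*(-2) = (2*(-6 - ⅖))*(-2) = (2*(-32/5))*(-2) = -64/5*(-2) = 128/5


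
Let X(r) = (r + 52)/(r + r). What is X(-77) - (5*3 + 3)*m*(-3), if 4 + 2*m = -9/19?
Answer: -352955/2926 ≈ -120.63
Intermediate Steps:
X(r) = (52 + r)/(2*r) (X(r) = (52 + r)/((2*r)) = (52 + r)*(1/(2*r)) = (52 + r)/(2*r))
m = -85/38 (m = -2 + (-9/19)/2 = -2 + (-9*1/19)/2 = -2 + (1/2)*(-9/19) = -2 - 9/38 = -85/38 ≈ -2.2368)
X(-77) - (5*3 + 3)*m*(-3) = (1/2)*(52 - 77)/(-77) - (5*3 + 3)*(-85/38)*(-3) = (1/2)*(-1/77)*(-25) - (15 + 3)*(-85/38)*(-3) = 25/154 - 18*(-85/38)*(-3) = 25/154 - (-765)*(-3)/19 = 25/154 - 1*2295/19 = 25/154 - 2295/19 = -352955/2926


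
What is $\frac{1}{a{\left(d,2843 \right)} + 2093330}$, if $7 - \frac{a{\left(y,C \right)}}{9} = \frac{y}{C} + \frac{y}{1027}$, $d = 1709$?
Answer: $\frac{2919761}{6112147714603} \approx 4.777 \cdot 10^{-7}$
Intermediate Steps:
$a{\left(y,C \right)} = 63 - \frac{9 y}{1027} - \frac{9 y}{C}$ ($a{\left(y,C \right)} = 63 - 9 \left(\frac{y}{C} + \frac{y}{1027}\right) = 63 - 9 \left(\frac{y}{1027} + \frac{y}{C}\right) = 63 - \left(\frac{9 y}{1027} + \frac{9 y}{C}\right) = 63 - \frac{9 y}{1027} - \frac{9 y}{C}$)
$\frac{1}{a{\left(d,2843 \right)} + 2093330} = \frac{1}{\left(63 - \frac{15381}{1027} - \frac{15381}{2843}\right) + 2093330} = \frac{1}{\frac{124420473}{2919761} + 2093330} = \frac{1}{\frac{6112147714603}{2919761}} = \frac{2919761}{6112147714603}$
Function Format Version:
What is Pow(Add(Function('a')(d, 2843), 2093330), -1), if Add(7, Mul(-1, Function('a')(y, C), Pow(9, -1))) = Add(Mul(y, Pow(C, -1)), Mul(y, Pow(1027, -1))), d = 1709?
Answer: Rational(2919761, 6112147714603) ≈ 4.7770e-7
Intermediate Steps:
Function('a')(y, C) = Add(63, Mul(Rational(-9, 1027), y), Mul(-9, y, Pow(C, -1))) (Function('a')(y, C) = Add(63, Mul(-9, Add(Mul(y, Pow(C, -1)), Mul(y, Pow(1027, -1))))) = Add(63, Mul(-9, Add(Mul(y, Pow(C, -1)), Mul(y, Rational(1, 1027))))) = Add(63, Mul(-9, Add(Mul(y, Pow(C, -1)), Mul(Rational(1, 1027), y)))) = Add(63, Mul(-9, Add(Mul(Rational(1, 1027), y), Mul(y, Pow(C, -1))))) = Add(63, Add(Mul(Rational(-9, 1027), y), Mul(-9, y, Pow(C, -1)))) = Add(63, Mul(Rational(-9, 1027), y), Mul(-9, y, Pow(C, -1))))
Pow(Add(Function('a')(d, 2843), 2093330), -1) = Pow(Add(Add(63, Mul(Rational(-9, 1027), 1709), Mul(-9, 1709, Pow(2843, -1))), 2093330), -1) = Pow(Add(Add(63, Rational(-15381, 1027), Mul(-9, 1709, Rational(1, 2843))), 2093330), -1) = Pow(Add(Add(63, Rational(-15381, 1027), Rational(-15381, 2843)), 2093330), -1) = Pow(Add(Rational(124420473, 2919761), 2093330), -1) = Pow(Rational(6112147714603, 2919761), -1) = Rational(2919761, 6112147714603)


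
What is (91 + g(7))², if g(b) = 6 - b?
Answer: 8100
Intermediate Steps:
(91 + g(7))² = (91 + (6 - 1*7))² = (91 + (6 - 7))² = (91 - 1)² = 90² = 8100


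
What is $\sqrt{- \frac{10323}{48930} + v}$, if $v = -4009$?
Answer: $\frac{i \sqrt{1066514667610}}{16310} \approx 63.318 i$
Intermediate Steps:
$\sqrt{- \frac{10323}{48930} + v} = \sqrt{- \frac{10323}{48930} - 4009} = \sqrt{\left(-10323\right) \frac{1}{48930} - 4009} = \sqrt{- \frac{3441}{16310} - 4009} = \sqrt{- \frac{65390231}{16310}} = \frac{i \sqrt{1066514667610}}{16310}$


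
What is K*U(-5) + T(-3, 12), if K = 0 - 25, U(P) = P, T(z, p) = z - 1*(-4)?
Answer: 126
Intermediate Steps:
T(z, p) = 4 + z (T(z, p) = z + 4 = 4 + z)
K = -25
K*U(-5) + T(-3, 12) = -25*(-5) + (4 - 3) = 125 + 1 = 126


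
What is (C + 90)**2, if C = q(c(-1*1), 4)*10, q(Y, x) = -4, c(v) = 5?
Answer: 2500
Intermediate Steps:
C = -40 (C = -4*10 = -40)
(C + 90)**2 = (-40 + 90)**2 = 50**2 = 2500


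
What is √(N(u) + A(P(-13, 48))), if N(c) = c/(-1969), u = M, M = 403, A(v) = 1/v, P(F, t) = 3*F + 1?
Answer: I*√1293148626/74822 ≈ 0.48061*I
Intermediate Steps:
P(F, t) = 1 + 3*F
u = 403
N(c) = -c/1969 (N(c) = c*(-1/1969) = -c/1969)
√(N(u) + A(P(-13, 48))) = √(-1/1969*403 + 1/(1 + 3*(-13))) = √(-403/1969 + 1/(1 - 39)) = √(-403/1969 + 1/(-38)) = √(-403/1969 - 1/38) = √(-17283/74822) = I*√1293148626/74822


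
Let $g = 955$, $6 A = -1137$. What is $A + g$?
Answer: $\frac{1531}{2} \approx 765.5$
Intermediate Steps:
$A = - \frac{379}{2}$ ($A = \frac{1}{6} \left(-1137\right) = - \frac{379}{2} \approx -189.5$)
$A + g = - \frac{379}{2} + 955 = \frac{1531}{2}$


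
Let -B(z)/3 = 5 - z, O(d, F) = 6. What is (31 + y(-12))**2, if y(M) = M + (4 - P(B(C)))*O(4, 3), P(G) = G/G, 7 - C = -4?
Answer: 1369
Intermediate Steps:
C = 11 (C = 7 - 1*(-4) = 7 + 4 = 11)
B(z) = -15 + 3*z (B(z) = -3*(5 - z) = -15 + 3*z)
P(G) = 1
y(M) = 18 + M (y(M) = M + (4 - 1*1)*6 = M + (4 - 1)*6 = M + 3*6 = M + 18 = 18 + M)
(31 + y(-12))**2 = (31 + (18 - 12))**2 = (31 + 6)**2 = 37**2 = 1369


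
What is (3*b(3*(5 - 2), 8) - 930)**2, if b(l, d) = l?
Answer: 815409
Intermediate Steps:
(3*b(3*(5 - 2), 8) - 930)**2 = (3*(3*(5 - 2)) - 930)**2 = (3*(3*3) - 930)**2 = (3*9 - 930)**2 = (27 - 930)**2 = (-903)**2 = 815409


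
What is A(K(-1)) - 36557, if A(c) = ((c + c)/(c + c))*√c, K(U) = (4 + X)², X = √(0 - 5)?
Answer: -36553 + I*√5 ≈ -36553.0 + 2.2361*I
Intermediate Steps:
X = I*√5 (X = √(-5) = I*√5 ≈ 2.2361*I)
K(U) = (4 + I*√5)²
A(c) = √c (A(c) = ((2*c)/((2*c)))*√c = ((2*c)*(1/(2*c)))*√c = 1*√c = √c)
A(K(-1)) - 36557 = √((4 + I*√5)²) - 36557 = (4 + I*√5) - 36557 = -36553 + I*√5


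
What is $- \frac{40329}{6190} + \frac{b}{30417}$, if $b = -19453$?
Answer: $- \frac{1347101263}{188281230} \approx -7.1547$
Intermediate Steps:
$- \frac{40329}{6190} + \frac{b}{30417} = - \frac{40329}{6190} - \frac{19453}{30417} = - \frac{1347101263}{188281230}$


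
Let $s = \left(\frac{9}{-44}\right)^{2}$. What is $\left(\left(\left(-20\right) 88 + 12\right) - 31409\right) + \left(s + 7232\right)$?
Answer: $- \frac{50190719}{1936} \approx -25925.0$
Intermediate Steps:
$s = \frac{81}{1936}$ ($s = \left(9 \left(- \frac{1}{44}\right)\right)^{2} = \left(- \frac{9}{44}\right)^{2} = \frac{81}{1936} \approx 0.041839$)
$\left(\left(\left(-20\right) 88 + 12\right) - 31409\right) + \left(s + 7232\right) = \left(\left(\left(-20\right) 88 + 12\right) - 31409\right) + \left(\frac{81}{1936} + 7232\right) = \left(\left(-1760 + 12\right) - 31409\right) + \frac{14001233}{1936} = \left(-1748 - 31409\right) + \frac{14001233}{1936} = -33157 + \frac{14001233}{1936} = - \frac{50190719}{1936}$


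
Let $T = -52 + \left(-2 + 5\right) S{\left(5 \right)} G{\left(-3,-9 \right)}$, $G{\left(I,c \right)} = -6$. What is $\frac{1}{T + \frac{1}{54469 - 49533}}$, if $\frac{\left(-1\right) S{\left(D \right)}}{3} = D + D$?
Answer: $\frac{4936}{2408769} \approx 0.0020492$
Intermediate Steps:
$S{\left(D \right)} = - 6 D$ ($S{\left(D \right)} = - 3 \left(D + D\right) = - 3 \cdot 2 D = - 6 D$)
$T = 488$ ($T = -52 + \left(-2 + 5\right) \left(\left(-6\right) 5\right) \left(-6\right) = -52 + 3 \left(-30\right) \left(-6\right) = -52 - -540 = -52 + 540 = 488$)
$\frac{1}{T + \frac{1}{54469 - 49533}} = \frac{1}{488 + \frac{1}{54469 - 49533}} = \frac{1}{488 + \frac{1}{4936}} = \frac{1}{\frac{2408769}{4936}} = \frac{4936}{2408769}$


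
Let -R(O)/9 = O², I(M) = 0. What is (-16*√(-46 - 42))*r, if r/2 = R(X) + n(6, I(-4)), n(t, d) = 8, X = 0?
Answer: -512*I*√22 ≈ -2401.5*I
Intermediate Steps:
R(O) = -9*O²
r = 16 (r = 2*(-9*0² + 8) = 2*(-9*0 + 8) = 2*(0 + 8) = 2*8 = 16)
(-16*√(-46 - 42))*r = -16*√(-46 - 42)*16 = -32*I*√22*16 = -512*I*√22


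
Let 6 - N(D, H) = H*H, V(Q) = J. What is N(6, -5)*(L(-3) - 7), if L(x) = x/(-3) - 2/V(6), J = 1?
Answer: 152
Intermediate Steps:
V(Q) = 1
L(x) = -2 - x/3 (L(x) = x/(-3) - 2/1 = x*(-⅓) - 2*1 = -x/3 - 2 = -2 - x/3)
N(D, H) = 6 - H² (N(D, H) = 6 - H*H = 6 - H²)
N(6, -5)*(L(-3) - 7) = (6 - 1*(-5)²)*((-2 - ⅓*(-3)) - 7) = (6 - 1*25)*((-2 + 1) - 7) = (6 - 25)*(-1 - 7) = -19*(-8) = 152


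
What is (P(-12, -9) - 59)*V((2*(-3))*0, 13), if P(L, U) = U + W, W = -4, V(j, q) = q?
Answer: -936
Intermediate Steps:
P(L, U) = -4 + U (P(L, U) = U - 4 = -4 + U)
(P(-12, -9) - 59)*V((2*(-3))*0, 13) = ((-4 - 9) - 59)*13 = (-13 - 59)*13 = -72*13 = -936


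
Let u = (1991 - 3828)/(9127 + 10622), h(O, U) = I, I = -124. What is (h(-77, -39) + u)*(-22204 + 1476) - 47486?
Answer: 49860578050/19749 ≈ 2.5247e+6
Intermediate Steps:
h(O, U) = -124
u = -1837/19749 ≈ -0.093017
(h(-77, -39) + u)*(-22204 + 1476) - 47486 = (-124 - 1837/19749)*(-22204 + 1476) - 47486 = -2450713/19749*(-20728) - 47486 = 50798379064/19749 - 47486 = 49860578050/19749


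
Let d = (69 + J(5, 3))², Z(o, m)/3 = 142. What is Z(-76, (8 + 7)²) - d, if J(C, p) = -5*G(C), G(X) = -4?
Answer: -7495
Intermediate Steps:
Z(o, m) = 426 (Z(o, m) = 3*142 = 426)
J(C, p) = 20 (J(C, p) = -5*(-4) = 20)
d = 7921 (d = (69 + 20)² = 89² = 7921)
Z(-76, (8 + 7)²) - d = 426 - 1*7921 = 426 - 7921 = -7495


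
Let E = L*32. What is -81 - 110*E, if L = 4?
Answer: -14161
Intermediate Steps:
E = 128 (E = 4*32 = 128)
-81 - 110*E = -81 - 110*128 = -81 - 14080 = -14161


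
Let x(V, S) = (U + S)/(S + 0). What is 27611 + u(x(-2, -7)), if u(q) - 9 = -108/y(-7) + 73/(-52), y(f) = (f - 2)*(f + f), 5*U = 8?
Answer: 10052857/364 ≈ 27618.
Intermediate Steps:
U = 8/5 (U = (⅕)*8 = 8/5 ≈ 1.6000)
y(f) = 2*f*(-2 + f) (y(f) = (-2 + f)*(2*f) = 2*f*(-2 + f))
x(V, S) = (8/5 + S)/S (x(V, S) = (8/5 + S)/(S + 0) = (8/5 + S)/S)
u(q) = 2453/364 (u(q) = 9 + (-108*(-1/(14*(-2 - 7))) + 73/(-52)) = 9 + (-108/(2*(-7)*(-9)) + 73*(-1/52)) = 9 + (-108/126 - 73/52) = 9 + (-108*1/126 - 73/52) = 9 + (-6/7 - 73/52) = 9 - 823/364 = 2453/364)
27611 + u(x(-2, -7)) = 27611 + 2453/364 = 10052857/364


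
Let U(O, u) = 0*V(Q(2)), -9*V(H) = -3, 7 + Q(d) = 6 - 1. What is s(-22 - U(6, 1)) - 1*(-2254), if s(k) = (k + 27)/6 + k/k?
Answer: 13535/6 ≈ 2255.8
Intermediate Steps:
Q(d) = -2 (Q(d) = -7 + (6 - 1) = -7 + 5 = -2)
V(H) = 1/3 (V(H) = -1/9*(-3) = 1/3)
U(O, u) = 0 (U(O, u) = 0*(1/3) = 0)
s(k) = 11/2 + k/6 (s(k) = (27 + k)*(1/6) + 1 = (9/2 + k/6) + 1 = 11/2 + k/6)
s(-22 - U(6, 1)) - 1*(-2254) = (11/2 + (-22 - 1*0)/6) - 1*(-2254) = (11/2 + (-22 + 0)/6) + 2254 = (11/2 + (1/6)*(-22)) + 2254 = (11/2 - 11/3) + 2254 = 11/6 + 2254 = 13535/6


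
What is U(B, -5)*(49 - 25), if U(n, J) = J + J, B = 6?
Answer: -240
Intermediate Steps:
U(n, J) = 2*J
U(B, -5)*(49 - 25) = (2*(-5))*(49 - 25) = -10*24 = -240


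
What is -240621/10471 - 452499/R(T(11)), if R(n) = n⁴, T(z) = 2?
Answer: -4741966965/167536 ≈ -28304.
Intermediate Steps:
-240621/10471 - 452499/R(T(11)) = -240621/10471 - 452499/(2⁴) = -240621*1/10471 - 452499/16 = -240621/10471 - 452499*1/16 = -240621/10471 - 452499/16 = -4741966965/167536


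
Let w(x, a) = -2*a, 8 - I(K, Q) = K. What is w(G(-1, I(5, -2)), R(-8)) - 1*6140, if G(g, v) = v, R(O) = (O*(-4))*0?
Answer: -6140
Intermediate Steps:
I(K, Q) = 8 - K
R(O) = 0 (R(O) = -4*O*0 = 0)
w(G(-1, I(5, -2)), R(-8)) - 1*6140 = -2*0 - 1*6140 = 0 - 6140 = -6140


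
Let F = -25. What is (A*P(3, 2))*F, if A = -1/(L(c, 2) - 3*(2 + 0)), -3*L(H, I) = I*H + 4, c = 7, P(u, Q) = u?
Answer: -25/4 ≈ -6.2500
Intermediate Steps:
L(H, I) = -4/3 - H*I/3 (L(H, I) = -(I*H + 4)/3 = -(H*I + 4)/3 = -(4 + H*I)/3 = -4/3 - H*I/3)
A = 1/12 (A = -1/((-4/3 - 1/3*7*2) - 3*(2 + 0)) = -1/((-4/3 - 14/3) - 3*2) = -1/(-6 - 6) = -1/(-12) = -1*(-1/12) = 1/12 ≈ 0.083333)
(A*P(3, 2))*F = ((1/12)*3)*(-25) = (1/4)*(-25) = -25/4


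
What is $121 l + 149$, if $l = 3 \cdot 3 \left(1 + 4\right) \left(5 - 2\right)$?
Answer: $16484$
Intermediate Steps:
$l = 135$ ($l = 9 \cdot 5 \cdot 3 = 9 \cdot 15 = 135$)
$121 l + 149 = 121 \cdot 135 + 149 = 16335 + 149 = 16484$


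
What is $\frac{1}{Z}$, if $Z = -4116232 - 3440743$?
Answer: $- \frac{1}{7556975} \approx -1.3233 \cdot 10^{-7}$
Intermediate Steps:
$Z = -7556975$
$\frac{1}{Z} = \frac{1}{-7556975} = - \frac{1}{7556975}$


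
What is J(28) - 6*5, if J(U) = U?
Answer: -2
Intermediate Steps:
J(28) - 6*5 = 28 - 6*5 = 28 - 1*30 = 28 - 30 = -2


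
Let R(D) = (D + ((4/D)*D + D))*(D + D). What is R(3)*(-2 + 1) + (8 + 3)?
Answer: -49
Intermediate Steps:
R(D) = 2*D*(4 + 2*D) (R(D) = (D + (4 + D))*(2*D) = (4 + 2*D)*(2*D) = 2*D*(4 + 2*D))
R(3)*(-2 + 1) + (8 + 3) = (4*3*(2 + 3))*(-2 + 1) + (8 + 3) = (4*3*5)*(-1) + 11 = 60*(-1) + 11 = -60 + 11 = -49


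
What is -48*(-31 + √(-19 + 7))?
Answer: 1488 - 96*I*√3 ≈ 1488.0 - 166.28*I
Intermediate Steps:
-48*(-31 + √(-19 + 7)) = -48*(-31 + √(-12)) = -48*(-31 + 2*I*√3) = 1488 - 96*I*√3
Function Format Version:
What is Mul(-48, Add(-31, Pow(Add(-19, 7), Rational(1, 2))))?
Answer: Add(1488, Mul(-96, I, Pow(3, Rational(1, 2)))) ≈ Add(1488.0, Mul(-166.28, I))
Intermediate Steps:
Mul(-48, Add(-31, Pow(Add(-19, 7), Rational(1, 2)))) = Mul(-48, Add(-31, Pow(-12, Rational(1, 2)))) = Mul(-48, Add(-31, Mul(2, I, Pow(3, Rational(1, 2))))) = Add(1488, Mul(-96, I, Pow(3, Rational(1, 2))))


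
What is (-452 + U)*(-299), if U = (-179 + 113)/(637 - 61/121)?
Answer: 1735157697/12836 ≈ 1.3518e+5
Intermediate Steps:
U = -1331/12836 (U = -66/(637 - 61*1/121) = -66/(637 - 61/121) = -66/77016/121 = -66*121/77016 = -1331/12836 ≈ -0.10369)
(-452 + U)*(-299) = (-452 - 1331/12836)*(-299) = -5803203/12836*(-299) = 1735157697/12836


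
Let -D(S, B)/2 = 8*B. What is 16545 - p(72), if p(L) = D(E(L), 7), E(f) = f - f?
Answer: 16657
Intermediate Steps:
E(f) = 0
D(S, B) = -16*B
p(L) = -112 (p(L) = -16*7 = -112)
16545 - p(72) = 16545 - 1*(-112) = 16545 + 112 = 16657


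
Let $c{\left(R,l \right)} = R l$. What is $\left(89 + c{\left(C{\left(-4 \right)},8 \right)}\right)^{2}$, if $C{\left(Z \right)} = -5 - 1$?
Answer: $1681$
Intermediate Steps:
$C{\left(Z \right)} = -6$ ($C{\left(Z \right)} = -5 - 1 = -6$)
$\left(89 + c{\left(C{\left(-4 \right)},8 \right)}\right)^{2} = \left(89 - 48\right)^{2} = 41^{2} = 1681$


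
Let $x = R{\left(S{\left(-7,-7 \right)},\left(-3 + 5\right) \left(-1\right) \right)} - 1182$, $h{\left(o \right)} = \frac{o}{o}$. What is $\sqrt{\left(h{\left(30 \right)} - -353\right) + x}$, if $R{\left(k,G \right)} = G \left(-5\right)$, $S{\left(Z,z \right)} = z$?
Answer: $i \sqrt{818} \approx 28.601 i$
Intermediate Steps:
$h{\left(o \right)} = 1$
$R{\left(k,G \right)} = - 5 G$
$x = -1172$ ($x = - 5 \left(-3 + 5\right) \left(-1\right) - 1182 = - 5 \cdot 2 \left(-1\right) - 1182 = \left(-5\right) \left(-2\right) - 1182 = 10 - 1182 = -1172$)
$\sqrt{\left(h{\left(30 \right)} - -353\right) + x} = \sqrt{\left(1 - -353\right) - 1172} = \sqrt{\left(1 + 353\right) - 1172} = \sqrt{354 - 1172} = \sqrt{-818} = i \sqrt{818}$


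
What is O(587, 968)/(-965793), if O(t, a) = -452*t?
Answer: 265324/965793 ≈ 0.27472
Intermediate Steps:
O(587, 968)/(-965793) = -452*587/(-965793) = -265324*(-1/965793) = 265324/965793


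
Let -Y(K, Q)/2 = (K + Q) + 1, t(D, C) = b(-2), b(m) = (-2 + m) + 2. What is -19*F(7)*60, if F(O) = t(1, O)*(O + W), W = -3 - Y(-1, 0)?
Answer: 9120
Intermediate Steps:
b(m) = m
t(D, C) = -2
Y(K, Q) = -2 - 2*K - 2*Q (Y(K, Q) = -2*((K + Q) + 1) = -2*(1 + K + Q) = -2 - 2*K - 2*Q)
W = -3 (W = -3 - (-2 - 2*(-1) - 2*0) = -3 - (-2 + 2 + 0) = -3 - 1*0 = -3 + 0 = -3)
F(O) = 6 - 2*O (F(O) = -2*(O - 3) = -2*(-3 + O) = 6 - 2*O)
-19*F(7)*60 = -19*(6 - 2*7)*60 = -19*(6 - 14)*60 = -19*(-8)*60 = 152*60 = 9120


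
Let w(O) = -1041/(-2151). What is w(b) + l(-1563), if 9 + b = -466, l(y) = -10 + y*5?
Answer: -5610178/717 ≈ -7824.5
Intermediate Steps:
l(y) = -10 + 5*y
b = -475 (b = -9 - 466 = -475)
w(O) = 347/717 (w(O) = -1041*(-1/2151) = 347/717)
w(b) + l(-1563) = 347/717 + (-10 + 5*(-1563)) = 347/717 + (-10 - 7815) = 347/717 - 7825 = -5610178/717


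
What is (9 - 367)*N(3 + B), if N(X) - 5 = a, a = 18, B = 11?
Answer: -8234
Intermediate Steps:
N(X) = 23 (N(X) = 5 + 18 = 23)
(9 - 367)*N(3 + B) = (9 - 367)*23 = -358*23 = -8234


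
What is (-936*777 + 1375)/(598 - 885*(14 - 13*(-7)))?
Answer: 725897/92327 ≈ 7.8622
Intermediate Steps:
(-936*777 + 1375)/(598 - 885*(14 - 13*(-7))) = (-727272 + 1375)/(598 - 885*(14 + 91)) = -725897/(598 - 885*105) = -725897/(598 - 92925) = -725897/(-92327) = -725897*(-1/92327) = 725897/92327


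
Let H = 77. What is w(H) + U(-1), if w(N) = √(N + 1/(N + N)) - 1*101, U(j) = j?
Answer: -102 + √1826286/154 ≈ -93.225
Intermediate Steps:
w(N) = -101 + √(N + 1/(2*N)) (w(N) = √(N + 1/(2*N)) - 101 = -101 + √(N + 1/(2*N)))
w(H) + U(-1) = (-101 + √(2/77 + 4*77)/2) - 1 = (-101 + √(2*(1/77) + 308)/2) - 1 = (-101 + √(2/77 + 308)/2) - 1 = (-101 + √(23718/77)/2) - 1 = (-101 + (√1826286/77)/2) - 1 = (-101 + √1826286/154) - 1 = -102 + √1826286/154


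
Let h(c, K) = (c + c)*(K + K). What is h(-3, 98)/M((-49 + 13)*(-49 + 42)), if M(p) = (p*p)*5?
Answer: -1/270 ≈ -0.0037037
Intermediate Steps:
h(c, K) = 4*K*c (h(c, K) = (2*c)*(2*K) = 4*K*c)
M(p) = 5*p**2 (M(p) = p**2*5 = 5*p**2)
h(-3, 98)/M((-49 + 13)*(-49 + 42)) = (4*98*(-3))/((5*((-49 + 13)*(-49 + 42))**2)) = -1176/(5*(-36*(-7))**2) = -1176/(5*252**2) = -1176/(5*63504) = -1176/317520 = -1176*1/317520 = -1/270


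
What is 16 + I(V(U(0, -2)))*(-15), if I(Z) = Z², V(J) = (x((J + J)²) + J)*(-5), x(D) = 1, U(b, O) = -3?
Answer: -1484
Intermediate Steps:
V(J) = -5 - 5*J (V(J) = (1 + J)*(-5) = -5 - 5*J)
16 + I(V(U(0, -2)))*(-15) = 16 + (-5 - 5*(-3))²*(-15) = 16 + (-5 + 15)²*(-15) = 16 + 10²*(-15) = 16 + 100*(-15) = 16 - 1500 = -1484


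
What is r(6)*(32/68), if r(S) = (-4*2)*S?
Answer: -384/17 ≈ -22.588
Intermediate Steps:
r(S) = -8*S
r(6)*(32/68) = (-8*6)*(32/68) = -1536/68 = -48*8/17 = -384/17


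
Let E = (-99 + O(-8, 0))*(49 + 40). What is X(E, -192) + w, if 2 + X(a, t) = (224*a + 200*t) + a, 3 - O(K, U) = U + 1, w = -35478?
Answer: -2016305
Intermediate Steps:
O(K, U) = 2 - U (O(K, U) = 3 - (U + 1) = 3 - (1 + U) = 3 + (-1 - U) = 2 - U)
E = -8633 (E = (-99 + (2 - 1*0))*(49 + 40) = (-99 + (2 + 0))*89 = (-99 + 2)*89 = -97*89 = -8633)
X(a, t) = -2 + 200*t + 225*a (X(a, t) = -2 + ((224*a + 200*t) + a) = -2 + ((200*t + 224*a) + a) = -2 + (200*t + 225*a) = -2 + 200*t + 225*a)
X(E, -192) + w = (-2 + 200*(-192) + 225*(-8633)) - 35478 = (-2 - 38400 - 1942425) - 35478 = -1980827 - 35478 = -2016305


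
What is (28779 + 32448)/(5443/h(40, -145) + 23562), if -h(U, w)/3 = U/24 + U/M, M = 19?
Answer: 13163805/4962413 ≈ 2.6527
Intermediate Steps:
h(U, w) = -43*U/152 (h(U, w) = -3*(U/24 + U/19) = -43*U/152)
(28779 + 32448)/(5443/h(40, -145) + 23562) = (28779 + 32448)/(5443/((-43/152*40)) + 23562) = 61227/(5443/(-215/19) + 23562) = 61227/(5443*(-19/215) + 23562) = 61227/(-103417/215 + 23562) = 61227/(4962413/215) = 61227*(215/4962413) = 13163805/4962413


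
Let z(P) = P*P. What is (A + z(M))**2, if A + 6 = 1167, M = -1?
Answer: 1350244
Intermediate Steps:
z(P) = P**2
A = 1161 (A = -6 + 1167 = 1161)
(A + z(M))**2 = (1161 + (-1)**2)**2 = (1161 + 1)**2 = 1162**2 = 1350244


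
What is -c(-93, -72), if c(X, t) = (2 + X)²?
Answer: -8281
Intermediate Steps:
-c(-93, -72) = -(2 - 93)² = -1*(-91)² = -1*8281 = -8281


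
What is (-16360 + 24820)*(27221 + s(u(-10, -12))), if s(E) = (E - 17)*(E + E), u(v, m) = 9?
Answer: 229071420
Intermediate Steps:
s(E) = 2*E*(-17 + E) (s(E) = (-17 + E)*(2*E) = 2*E*(-17 + E))
(-16360 + 24820)*(27221 + s(u(-10, -12))) = (-16360 + 24820)*(27221 + 2*9*(-17 + 9)) = 8460*(27221 + 2*9*(-8)) = 8460*(27221 - 144) = 8460*27077 = 229071420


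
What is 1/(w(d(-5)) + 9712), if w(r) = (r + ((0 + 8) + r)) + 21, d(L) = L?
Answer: 1/9731 ≈ 0.00010276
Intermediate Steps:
w(r) = 29 + 2*r (w(r) = (r + (8 + r)) + 21 = (8 + 2*r) + 21 = 29 + 2*r)
1/(w(d(-5)) + 9712) = 1/((29 + 2*(-5)) + 9712) = 1/((29 - 10) + 9712) = 1/(19 + 9712) = 1/9731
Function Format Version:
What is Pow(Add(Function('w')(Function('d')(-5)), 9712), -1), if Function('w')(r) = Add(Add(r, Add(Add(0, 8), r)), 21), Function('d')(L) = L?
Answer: Rational(1, 9731) ≈ 0.00010276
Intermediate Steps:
Function('w')(r) = Add(29, Mul(2, r)) (Function('w')(r) = Add(Add(r, Add(8, r)), 21) = Add(Add(8, Mul(2, r)), 21) = Add(29, Mul(2, r)))
Pow(Add(Function('w')(Function('d')(-5)), 9712), -1) = Pow(Add(Add(29, Mul(2, -5)), 9712), -1) = Pow(Add(Add(29, -10), 9712), -1) = Pow(Add(19, 9712), -1) = Pow(9731, -1) = Rational(1, 9731)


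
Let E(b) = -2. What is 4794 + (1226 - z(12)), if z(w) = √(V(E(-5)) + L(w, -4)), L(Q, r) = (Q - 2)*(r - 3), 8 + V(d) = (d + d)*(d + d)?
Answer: 6020 - I*√62 ≈ 6020.0 - 7.874*I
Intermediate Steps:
V(d) = -8 + 4*d² (V(d) = -8 + (d + d)*(d + d) = -8 + (2*d)*(2*d) = -8 + 4*d²)
L(Q, r) = (-3 + r)*(-2 + Q) (L(Q, r) = (-2 + Q)*(-3 + r) = (-3 + r)*(-2 + Q))
z(w) = √(22 - 7*w) (z(w) = √((-8 + 4*(-2)²) + (6 - 3*w - 2*(-4) + w*(-4))) = √((-8 + 4*4) + (6 - 3*w + 8 - 4*w)) = √((-8 + 16) + (14 - 7*w)) = √(8 + (14 - 7*w)) = √(22 - 7*w))
4794 + (1226 - z(12)) = 4794 + (1226 - √(22 - 7*12)) = 4794 + (1226 - √(22 - 84)) = 4794 + (1226 - √(-62)) = 4794 + (1226 - I*√62) = 6020 - I*√62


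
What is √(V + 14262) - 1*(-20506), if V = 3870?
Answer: 20506 + 2*√4533 ≈ 20641.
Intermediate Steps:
√(V + 14262) - 1*(-20506) = √(3870 + 14262) - 1*(-20506) = √18132 + 20506 = 2*√4533 + 20506 = 20506 + 2*√4533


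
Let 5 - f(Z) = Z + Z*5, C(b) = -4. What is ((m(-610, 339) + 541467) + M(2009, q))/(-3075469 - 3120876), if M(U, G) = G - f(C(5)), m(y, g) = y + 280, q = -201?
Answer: -540907/6196345 ≈ -0.087295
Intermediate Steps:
m(y, g) = 280 + y
f(Z) = 5 - 6*Z (f(Z) = 5 - (Z + Z*5) = 5 - (Z + 5*Z) = 5 - 6*Z)
M(U, G) = -29 + G (M(U, G) = G - (5 - 6*(-4)) = G - (5 + 24) = G - 1*29 = G - 29 = -29 + G)
((m(-610, 339) + 541467) + M(2009, q))/(-3075469 - 3120876) = (((280 - 610) + 541467) + (-29 - 201))/(-3075469 - 3120876) = ((-330 + 541467) - 230)/(-6196345) = (541137 - 230)*(-1/6196345) = 540907*(-1/6196345) = -540907/6196345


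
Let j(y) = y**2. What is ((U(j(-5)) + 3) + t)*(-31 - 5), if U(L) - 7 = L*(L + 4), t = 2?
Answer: -26532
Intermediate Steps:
U(L) = 7 + L*(4 + L) (U(L) = 7 + L*(L + 4) = 7 + L*(4 + L))
((U(j(-5)) + 3) + t)*(-31 - 5) = (((7 + ((-5)**2)**2 + 4*(-5)**2) + 3) + 2)*(-31 - 5) = (((7 + 25**2 + 4*25) + 3) + 2)*(-36) = (((7 + 625 + 100) + 3) + 2)*(-36) = ((732 + 3) + 2)*(-36) = (735 + 2)*(-36) = 737*(-36) = -26532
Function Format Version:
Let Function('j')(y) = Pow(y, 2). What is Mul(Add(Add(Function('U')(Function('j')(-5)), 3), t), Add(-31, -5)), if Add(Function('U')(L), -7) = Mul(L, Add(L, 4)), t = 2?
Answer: -26532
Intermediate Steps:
Function('U')(L) = Add(7, Mul(L, Add(4, L))) (Function('U')(L) = Add(7, Mul(L, Add(L, 4))) = Add(7, Mul(L, Add(4, L))))
Mul(Add(Add(Function('U')(Function('j')(-5)), 3), t), Add(-31, -5)) = Mul(Add(Add(Add(7, Pow(Pow(-5, 2), 2), Mul(4, Pow(-5, 2))), 3), 2), Add(-31, -5)) = Mul(Add(Add(Add(7, Pow(25, 2), Mul(4, 25)), 3), 2), -36) = Mul(Add(Add(Add(7, 625, 100), 3), 2), -36) = Mul(Add(Add(732, 3), 2), -36) = Mul(Add(735, 2), -36) = Mul(737, -36) = -26532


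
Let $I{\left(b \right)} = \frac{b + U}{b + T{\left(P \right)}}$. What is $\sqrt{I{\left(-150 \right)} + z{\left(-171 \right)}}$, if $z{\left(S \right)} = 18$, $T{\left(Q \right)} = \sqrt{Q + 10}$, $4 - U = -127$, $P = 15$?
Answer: $\frac{\sqrt{381205}}{145} \approx 4.2581$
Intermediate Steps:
$U = 131$ ($U = 4 - -127 = 4 + 127 = 131$)
$T{\left(Q \right)} = \sqrt{10 + Q}$
$I{\left(b \right)} = \frac{131 + b}{5 + b}$ ($I{\left(b \right)} = \frac{b + 131}{b + \sqrt{10 + 15}} = \frac{131 + b}{b + \sqrt{25}} = \frac{131 + b}{b + 5} = \frac{131 + b}{5 + b}$)
$\sqrt{I{\left(-150 \right)} + z{\left(-171 \right)}} = \sqrt{\frac{131 - 150}{5 - 150} + 18} = \sqrt{\frac{1}{-145} \left(-19\right) + 18} = \sqrt{\left(- \frac{1}{145}\right) \left(-19\right) + 18} = \sqrt{\frac{19}{145} + 18} = \sqrt{\frac{2629}{145}} = \frac{\sqrt{381205}}{145}$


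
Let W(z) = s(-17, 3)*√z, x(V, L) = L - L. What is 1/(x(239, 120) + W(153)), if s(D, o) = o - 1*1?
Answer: √17/102 ≈ 0.040423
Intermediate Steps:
x(V, L) = 0
s(D, o) = -1 + o (s(D, o) = o - 1 = -1 + o)
W(z) = 2*√z (W(z) = (-1 + 3)*√z = 2*√z)
1/(x(239, 120) + W(153)) = 1/(0 + 2*√153) = 1/(0 + 2*(3*√17)) = 1/(0 + 6*√17) = 1/(6*√17) = √17/102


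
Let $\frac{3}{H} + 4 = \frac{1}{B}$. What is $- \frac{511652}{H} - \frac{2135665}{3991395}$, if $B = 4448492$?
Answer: $\frac{201882800273144548}{295928145439} \approx 6.822 \cdot 10^{5}$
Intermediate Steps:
$H = - \frac{13345476}{17793967}$ ($H = \frac{3}{-4 + \frac{1}{4448492}} = \frac{3}{- \frac{17793967}{4448492}} = 3 \left(- \frac{4448492}{17793967}\right) = - \frac{13345476}{17793967} \approx -0.75$)
$- \frac{511652}{H} - \frac{2135665}{3991395} = - \frac{511652}{- \frac{13345476}{17793967}} - \frac{2135665}{3991395} = \left(-511652\right) \left(- \frac{17793967}{13345476}\right) - \frac{427133}{798279} = \frac{2276079700871}{3336369} - \frac{427133}{798279} = \frac{201882800273144548}{295928145439}$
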